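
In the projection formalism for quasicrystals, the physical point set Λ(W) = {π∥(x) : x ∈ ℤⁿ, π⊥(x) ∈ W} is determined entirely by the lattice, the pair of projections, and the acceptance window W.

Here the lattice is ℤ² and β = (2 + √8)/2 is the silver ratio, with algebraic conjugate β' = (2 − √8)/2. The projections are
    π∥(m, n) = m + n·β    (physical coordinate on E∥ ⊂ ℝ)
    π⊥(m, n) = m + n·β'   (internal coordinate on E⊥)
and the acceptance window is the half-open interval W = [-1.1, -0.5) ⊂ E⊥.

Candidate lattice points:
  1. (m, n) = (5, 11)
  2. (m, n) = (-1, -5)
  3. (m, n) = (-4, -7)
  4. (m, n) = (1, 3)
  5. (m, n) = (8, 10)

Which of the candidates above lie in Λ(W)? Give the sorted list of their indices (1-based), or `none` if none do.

none

Numerically β ≈ 2.41421 and β' = −1/β ≈ -0.41421.
[1] lift (5,11): star map gives 0.44365; window check -1.1 ≤ 0.44365 < -0.5 is false → out
[2] lift (-1,-5): star map gives 1.07107; window check -1.1 ≤ 1.07107 < -0.5 is false → out
[3] lift (-4,-7): star map gives -1.10051; window check -1.1 ≤ -1.10051 < -0.5 is false → out
[4] lift (1,3): star map gives -0.24264; window check -1.1 ≤ -0.24264 < -0.5 is false → out
[5] lift (8,10): star map gives 3.85786; window check -1.1 ≤ 3.85786 < -0.5 is false → out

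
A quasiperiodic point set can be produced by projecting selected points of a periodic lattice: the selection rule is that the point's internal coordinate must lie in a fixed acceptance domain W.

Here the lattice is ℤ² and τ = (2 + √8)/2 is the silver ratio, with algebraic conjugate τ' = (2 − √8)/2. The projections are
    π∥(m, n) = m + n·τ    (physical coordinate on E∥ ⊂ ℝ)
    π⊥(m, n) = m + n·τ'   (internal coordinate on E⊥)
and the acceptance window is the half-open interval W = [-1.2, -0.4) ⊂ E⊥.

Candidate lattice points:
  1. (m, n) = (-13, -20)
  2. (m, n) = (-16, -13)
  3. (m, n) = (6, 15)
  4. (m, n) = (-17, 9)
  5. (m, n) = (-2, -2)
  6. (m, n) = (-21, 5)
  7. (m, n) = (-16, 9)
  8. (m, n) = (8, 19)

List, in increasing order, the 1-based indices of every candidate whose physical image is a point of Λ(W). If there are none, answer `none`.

5

Numerically τ ≈ 2.4142 and τ' = −1/τ ≈ -0.4142.
candidate 1: (m,n)=(-13,-20) → π∥ = -13-20·τ ≈ -61.2843, π⊥ = -13-20·τ' ≈ -4.7157 ∉ [-1.2, -0.4) ⇒ out
candidate 2: (m,n)=(-16,-13) → π∥ = -16-13·τ ≈ -47.3848, π⊥ = -16-13·τ' ≈ -10.6152 ∉ [-1.2, -0.4) ⇒ out
candidate 3: (m,n)=(6,15) → π∥ = 6+15·τ ≈ 42.2132, π⊥ = 6+15·τ' ≈ -0.2132 ∉ [-1.2, -0.4) ⇒ out
candidate 4: (m,n)=(-17,9) → π∥ = -17+9·τ ≈ 4.7279, π⊥ = -17+9·τ' ≈ -20.7279 ∉ [-1.2, -0.4) ⇒ out
candidate 5: (m,n)=(-2,-2) → π∥ = -2-2·τ ≈ -6.8284, π⊥ = -2-2·τ' ≈ -1.1716 ∈ [-1.2, -0.4) ⇒ IN Λ
candidate 6: (m,n)=(-21,5) → π∥ = -21+5·τ ≈ -8.9289, π⊥ = -21+5·τ' ≈ -23.0711 ∉ [-1.2, -0.4) ⇒ out
candidate 7: (m,n)=(-16,9) → π∥ = -16+9·τ ≈ 5.7279, π⊥ = -16+9·τ' ≈ -19.7279 ∉ [-1.2, -0.4) ⇒ out
candidate 8: (m,n)=(8,19) → π∥ = 8+19·τ ≈ 53.8701, π⊥ = 8+19·τ' ≈ 0.1299 ∉ [-1.2, -0.4) ⇒ out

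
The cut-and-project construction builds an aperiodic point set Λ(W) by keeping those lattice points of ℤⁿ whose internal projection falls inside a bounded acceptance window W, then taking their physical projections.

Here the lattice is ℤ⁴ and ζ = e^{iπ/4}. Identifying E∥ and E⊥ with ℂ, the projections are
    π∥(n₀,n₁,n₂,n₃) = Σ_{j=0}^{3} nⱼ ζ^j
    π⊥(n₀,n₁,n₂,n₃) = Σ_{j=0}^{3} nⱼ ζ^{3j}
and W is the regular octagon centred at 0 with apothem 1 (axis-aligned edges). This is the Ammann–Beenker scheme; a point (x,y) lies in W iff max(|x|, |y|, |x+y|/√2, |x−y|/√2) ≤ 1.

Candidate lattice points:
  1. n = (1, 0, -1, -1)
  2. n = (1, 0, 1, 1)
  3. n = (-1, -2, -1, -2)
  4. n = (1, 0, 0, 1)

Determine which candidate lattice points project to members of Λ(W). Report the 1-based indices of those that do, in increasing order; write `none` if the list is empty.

Internal map: ζ^{3j} for j=0..3 gives (1,0), (−√2/2,√2/2), (0,−1), (√2/2,√2/2).
candidate 1: n = (1, 0, -1, -1) → π⊥ ≈ (+0.292893, +0.292893); max(|x|,|y|,|x±y|/√2) = 0.414214 ≤ 1 ⇒ ∈ W
candidate 2: n = (1, 0, 1, 1) → π⊥ ≈ (+1.707107, -0.292893); max(|x|,|y|,|x±y|/√2) = 1.707107 > 1 ⇒ ∉ W
candidate 3: n = (-1, -2, -1, -2) → π⊥ ≈ (-1.000000, -1.828427); max(|x|,|y|,|x±y|/√2) = 2.000000 > 1 ⇒ ∉ W
candidate 4: n = (1, 0, 0, 1) → π⊥ ≈ (+1.707107, +0.707107); max(|x|,|y|,|x±y|/√2) = 1.707107 > 1 ⇒ ∉ W

1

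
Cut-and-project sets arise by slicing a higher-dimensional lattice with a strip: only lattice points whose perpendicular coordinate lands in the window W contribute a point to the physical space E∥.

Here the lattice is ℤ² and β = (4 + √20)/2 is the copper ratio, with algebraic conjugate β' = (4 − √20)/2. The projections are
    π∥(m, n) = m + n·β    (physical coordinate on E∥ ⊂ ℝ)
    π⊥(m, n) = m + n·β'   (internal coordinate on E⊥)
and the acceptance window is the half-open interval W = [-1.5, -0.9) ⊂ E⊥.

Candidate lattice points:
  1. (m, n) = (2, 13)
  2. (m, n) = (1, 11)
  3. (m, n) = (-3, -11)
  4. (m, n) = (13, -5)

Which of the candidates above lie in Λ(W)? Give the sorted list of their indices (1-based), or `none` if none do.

β' = (4−√20)/2 ≈ -0.23607.
#1 (2,13): internal coord 2 + (13)·β' = -1.06888; -1.06888 ∈ [-1.5, -0.9) → IN Λ
#2 (1,11): internal coord 1 + (11)·β' = -1.59675; -1.59675 ∉ [-1.5, -0.9) → out
#3 (-3,-11): internal coord -3 + (-11)·β' = -0.40325; -0.40325 ∉ [-1.5, -0.9) → out
#4 (13,-5): internal coord 13 + (-5)·β' = +14.18034; +14.18034 ∉ [-1.5, -0.9) → out

1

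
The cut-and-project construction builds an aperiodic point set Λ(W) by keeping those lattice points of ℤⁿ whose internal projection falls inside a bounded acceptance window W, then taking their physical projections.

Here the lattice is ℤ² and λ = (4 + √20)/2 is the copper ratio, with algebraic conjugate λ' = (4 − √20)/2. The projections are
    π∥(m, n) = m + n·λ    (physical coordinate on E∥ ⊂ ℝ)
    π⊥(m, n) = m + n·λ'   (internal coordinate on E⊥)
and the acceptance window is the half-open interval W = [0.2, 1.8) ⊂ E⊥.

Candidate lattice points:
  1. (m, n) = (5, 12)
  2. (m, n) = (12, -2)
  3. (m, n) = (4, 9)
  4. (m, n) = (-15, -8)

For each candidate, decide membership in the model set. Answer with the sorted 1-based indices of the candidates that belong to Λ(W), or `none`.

Numerically λ ≈ 4.23607 and λ' = −1/λ ≈ -0.23607.
[1] lift (5,12): star map gives 2.16718; window check 0.2 ≤ 2.16718 < 1.8 is false → out
[2] lift (12,-2): star map gives 12.47214; window check 0.2 ≤ 12.47214 < 1.8 is false → out
[3] lift (4,9): star map gives 1.87539; window check 0.2 ≤ 1.87539 < 1.8 is false → out
[4] lift (-15,-8): star map gives -13.11146; window check 0.2 ≤ -13.11146 < 1.8 is false → out

none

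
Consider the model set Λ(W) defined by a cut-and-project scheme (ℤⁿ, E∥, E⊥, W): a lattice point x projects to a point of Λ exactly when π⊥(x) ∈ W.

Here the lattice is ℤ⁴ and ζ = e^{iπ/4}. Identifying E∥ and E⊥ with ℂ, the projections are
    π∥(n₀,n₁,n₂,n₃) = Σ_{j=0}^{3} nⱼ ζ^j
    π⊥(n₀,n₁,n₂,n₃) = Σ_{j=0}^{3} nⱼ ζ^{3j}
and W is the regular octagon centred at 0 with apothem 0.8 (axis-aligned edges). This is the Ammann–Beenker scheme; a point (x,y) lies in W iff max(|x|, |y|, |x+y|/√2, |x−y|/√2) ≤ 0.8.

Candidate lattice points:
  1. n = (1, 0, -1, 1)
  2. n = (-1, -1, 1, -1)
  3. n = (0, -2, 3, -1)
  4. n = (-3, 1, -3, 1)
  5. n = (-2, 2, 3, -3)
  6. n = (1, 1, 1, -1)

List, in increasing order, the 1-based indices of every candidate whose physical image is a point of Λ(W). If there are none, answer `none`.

none

Internal map: ζ^{3j} for j=0..3 gives (1,0), (−√2/2,√2/2), (0,−1), (√2/2,√2/2).
#1 (1, 0, -1, 1): internal (1.7071, 1.7071); octagon support 2.4142 vs apothem 0.8 → ∉ W
#2 (-1, -1, 1, -1): internal (-1.0000, -2.4142); octagon support 2.4142 vs apothem 0.8 → ∉ W
#3 (0, -2, 3, -1): internal (0.7071, -5.1213); octagon support 5.1213 vs apothem 0.8 → ∉ W
#4 (-3, 1, -3, 1): internal (-3.0000, 4.4142); octagon support 5.2426 vs apothem 0.8 → ∉ W
#5 (-2, 2, 3, -3): internal (-5.5355, -3.7071); octagon support 6.5355 vs apothem 0.8 → ∉ W
#6 (1, 1, 1, -1): internal (-0.4142, -1.0000); octagon support 1.0000 vs apothem 0.8 → ∉ W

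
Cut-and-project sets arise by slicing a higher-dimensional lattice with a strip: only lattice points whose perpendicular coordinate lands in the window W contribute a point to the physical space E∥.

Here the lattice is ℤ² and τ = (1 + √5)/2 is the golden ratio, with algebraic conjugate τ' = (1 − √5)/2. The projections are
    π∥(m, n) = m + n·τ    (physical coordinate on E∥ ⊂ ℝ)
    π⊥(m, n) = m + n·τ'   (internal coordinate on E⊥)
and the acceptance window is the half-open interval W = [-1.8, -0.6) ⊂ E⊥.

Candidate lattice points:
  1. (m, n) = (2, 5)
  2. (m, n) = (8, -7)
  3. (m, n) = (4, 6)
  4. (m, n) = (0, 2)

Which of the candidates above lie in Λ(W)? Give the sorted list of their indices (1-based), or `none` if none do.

1, 4

τ' = (1−√5)/2 ≈ -0.61803.
#1 (2,5): internal coord 2 + (5)·τ' = -1.09017; -1.09017 ∈ [-1.8, -0.6) → IN Λ
#2 (8,-7): internal coord 8 + (-7)·τ' = +12.32624; +12.32624 ∉ [-1.8, -0.6) → out
#3 (4,6): internal coord 4 + (6)·τ' = +0.29180; +0.29180 ∉ [-1.8, -0.6) → out
#4 (0,2): internal coord 0 + (2)·τ' = -1.23607; -1.23607 ∈ [-1.8, -0.6) → IN Λ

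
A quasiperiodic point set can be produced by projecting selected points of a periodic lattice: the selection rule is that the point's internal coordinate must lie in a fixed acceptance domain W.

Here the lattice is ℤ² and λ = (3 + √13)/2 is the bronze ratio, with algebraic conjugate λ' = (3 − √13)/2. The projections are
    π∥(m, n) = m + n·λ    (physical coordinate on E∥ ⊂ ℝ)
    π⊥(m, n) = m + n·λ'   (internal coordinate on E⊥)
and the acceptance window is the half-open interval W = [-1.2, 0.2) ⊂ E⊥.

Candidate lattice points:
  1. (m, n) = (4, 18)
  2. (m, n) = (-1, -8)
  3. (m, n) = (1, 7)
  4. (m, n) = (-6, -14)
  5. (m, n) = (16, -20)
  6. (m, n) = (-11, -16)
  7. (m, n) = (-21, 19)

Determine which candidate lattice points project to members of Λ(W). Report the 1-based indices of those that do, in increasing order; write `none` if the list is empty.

λ' = (3−√13)/2 ≈ -0.3028.
[1] lift (4,18): star map gives -1.4500; window check -1.2 ≤ -1.4500 < 0.2 is false → out
[2] lift (-1,-8): star map gives 1.4222; window check -1.2 ≤ 1.4222 < 0.2 is false → out
[3] lift (1,7): star map gives -1.1194; window check -1.2 ≤ -1.1194 < 0.2 is true → IN Λ
[4] lift (-6,-14): star map gives -1.7611; window check -1.2 ≤ -1.7611 < 0.2 is false → out
[5] lift (16,-20): star map gives 22.0555; window check -1.2 ≤ 22.0555 < 0.2 is false → out
[6] lift (-11,-16): star map gives -6.1556; window check -1.2 ≤ -6.1556 < 0.2 is false → out
[7] lift (-21,19): star map gives -26.7527; window check -1.2 ≤ -26.7527 < 0.2 is false → out

3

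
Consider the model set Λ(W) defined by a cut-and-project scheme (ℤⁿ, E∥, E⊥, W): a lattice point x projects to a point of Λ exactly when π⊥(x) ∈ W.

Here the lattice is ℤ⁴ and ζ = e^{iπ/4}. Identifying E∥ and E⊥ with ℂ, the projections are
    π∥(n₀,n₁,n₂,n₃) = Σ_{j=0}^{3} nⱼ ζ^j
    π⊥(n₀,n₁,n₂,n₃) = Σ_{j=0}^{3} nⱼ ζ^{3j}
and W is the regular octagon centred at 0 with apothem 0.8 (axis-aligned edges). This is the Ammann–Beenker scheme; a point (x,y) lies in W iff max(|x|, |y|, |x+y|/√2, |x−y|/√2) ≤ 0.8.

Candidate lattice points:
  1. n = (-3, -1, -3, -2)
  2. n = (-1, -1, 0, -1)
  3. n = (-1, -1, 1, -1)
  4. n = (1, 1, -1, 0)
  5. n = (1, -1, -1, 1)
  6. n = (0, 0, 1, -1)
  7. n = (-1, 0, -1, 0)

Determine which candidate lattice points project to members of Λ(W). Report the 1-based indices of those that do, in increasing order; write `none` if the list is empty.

π⊥(n) = n₀ + n₁ζ³ + n₂ζ⁶ + n₃ζ⁹ where ζ = e^{iπ/4}.
#1 (-3, -1, -3, -2): internal (-3.707107, 0.878680); octagon support 3.707107 vs apothem 0.8 → ∉ W
#2 (-1, -1, 0, -1): internal (-1.000000, -1.414214); octagon support 1.707107 vs apothem 0.8 → ∉ W
#3 (-1, -1, 1, -1): internal (-1.000000, -2.414214); octagon support 2.414214 vs apothem 0.8 → ∉ W
#4 (1, 1, -1, 0): internal (0.292893, 1.707107); octagon support 1.707107 vs apothem 0.8 → ∉ W
#5 (1, -1, -1, 1): internal (2.414214, 1.000000); octagon support 2.414214 vs apothem 0.8 → ∉ W
#6 (0, 0, 1, -1): internal (-0.707107, -1.707107); octagon support 1.707107 vs apothem 0.8 → ∉ W
#7 (-1, 0, -1, 0): internal (-1.000000, 1.000000); octagon support 1.414214 vs apothem 0.8 → ∉ W

none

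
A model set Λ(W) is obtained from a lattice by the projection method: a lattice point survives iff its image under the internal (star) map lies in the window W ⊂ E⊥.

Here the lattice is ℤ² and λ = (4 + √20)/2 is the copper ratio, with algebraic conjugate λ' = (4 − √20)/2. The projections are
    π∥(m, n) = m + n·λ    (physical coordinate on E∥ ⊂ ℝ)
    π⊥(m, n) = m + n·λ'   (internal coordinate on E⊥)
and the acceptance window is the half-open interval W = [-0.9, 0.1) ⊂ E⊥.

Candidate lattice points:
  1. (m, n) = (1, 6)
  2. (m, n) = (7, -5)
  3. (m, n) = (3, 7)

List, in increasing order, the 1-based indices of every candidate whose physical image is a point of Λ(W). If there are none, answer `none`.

Compute λ' = (4−√20)/2 = -0.236068, so π⊥(m,n) = m -0.236068·n.
candidate 1: (m,n)=(1,6) → π∥ = 1+6·λ ≈ 26.416408, π⊥ = 1+6·λ' ≈ -0.416408 ∈ [-0.9, 0.1) ⇒ IN Λ
candidate 2: (m,n)=(7,-5) → π∥ = 7-5·λ ≈ -14.180340, π⊥ = 7-5·λ' ≈ 8.180340 ∉ [-0.9, 0.1) ⇒ out
candidate 3: (m,n)=(3,7) → π∥ = 3+7·λ ≈ 32.652476, π⊥ = 3+7·λ' ≈ 1.347524 ∉ [-0.9, 0.1) ⇒ out

1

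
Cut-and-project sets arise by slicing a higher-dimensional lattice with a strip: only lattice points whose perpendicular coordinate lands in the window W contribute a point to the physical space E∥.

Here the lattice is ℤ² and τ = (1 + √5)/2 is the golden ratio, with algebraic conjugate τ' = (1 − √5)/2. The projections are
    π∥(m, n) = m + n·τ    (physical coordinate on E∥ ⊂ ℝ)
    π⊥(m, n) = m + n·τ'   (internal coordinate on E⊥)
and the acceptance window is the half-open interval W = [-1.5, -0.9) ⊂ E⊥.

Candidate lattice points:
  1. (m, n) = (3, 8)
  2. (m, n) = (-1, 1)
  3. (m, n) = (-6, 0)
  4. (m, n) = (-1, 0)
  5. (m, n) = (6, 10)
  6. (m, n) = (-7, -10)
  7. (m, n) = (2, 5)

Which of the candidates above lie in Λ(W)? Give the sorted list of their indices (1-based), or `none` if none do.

4, 7

τ' = (1−√5)/2 ≈ -0.61803.
[1] lift (3,8): star map gives -1.94427; window check -1.5 ≤ -1.94427 < -0.9 is false → out
[2] lift (-1,1): star map gives -1.61803; window check -1.5 ≤ -1.61803 < -0.9 is false → out
[3] lift (-6,0): star map gives -6.00000; window check -1.5 ≤ -6.00000 < -0.9 is false → out
[4] lift (-1,0): star map gives -1.00000; window check -1.5 ≤ -1.00000 < -0.9 is true → IN Λ
[5] lift (6,10): star map gives -0.18034; window check -1.5 ≤ -0.18034 < -0.9 is false → out
[6] lift (-7,-10): star map gives -0.81966; window check -1.5 ≤ -0.81966 < -0.9 is false → out
[7] lift (2,5): star map gives -1.09017; window check -1.5 ≤ -1.09017 < -0.9 is true → IN Λ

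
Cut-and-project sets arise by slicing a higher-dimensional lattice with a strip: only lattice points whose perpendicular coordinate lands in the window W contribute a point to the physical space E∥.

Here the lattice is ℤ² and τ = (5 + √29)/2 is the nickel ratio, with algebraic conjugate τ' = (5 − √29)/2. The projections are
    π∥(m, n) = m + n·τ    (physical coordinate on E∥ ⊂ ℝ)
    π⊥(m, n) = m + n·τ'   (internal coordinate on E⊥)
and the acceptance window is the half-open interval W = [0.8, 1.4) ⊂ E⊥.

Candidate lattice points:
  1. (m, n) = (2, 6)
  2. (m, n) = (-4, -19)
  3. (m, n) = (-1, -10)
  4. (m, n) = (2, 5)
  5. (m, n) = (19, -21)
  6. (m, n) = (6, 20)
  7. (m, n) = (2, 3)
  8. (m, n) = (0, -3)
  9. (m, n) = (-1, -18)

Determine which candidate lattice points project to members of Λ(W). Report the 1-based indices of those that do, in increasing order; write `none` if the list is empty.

1, 3, 4

Compute τ' = (5−√29)/2 = -0.192582, so π⊥(m,n) = m -0.192582·n.
#1 (2,6): internal coord 2 + (6)·τ' = +0.844506; +0.844506 ∈ [0.8, 1.4) → IN Λ
#2 (-4,-19): internal coord -4 + (-19)·τ' = -0.340934; -0.340934 ∉ [0.8, 1.4) → out
#3 (-1,-10): internal coord -1 + (-10)·τ' = +0.925824; +0.925824 ∈ [0.8, 1.4) → IN Λ
#4 (2,5): internal coord 2 + (5)·τ' = +1.037088; +1.037088 ∈ [0.8, 1.4) → IN Λ
#5 (19,-21): internal coord 19 + (-21)·τ' = +23.044230; +23.044230 ∉ [0.8, 1.4) → out
#6 (6,20): internal coord 6 + (20)·τ' = +2.148352; +2.148352 ∉ [0.8, 1.4) → out
#7 (2,3): internal coord 2 + (3)·τ' = +1.422253; +1.422253 ∉ [0.8, 1.4) → out
#8 (0,-3): internal coord 0 + (-3)·τ' = +0.577747; +0.577747 ∉ [0.8, 1.4) → out
#9 (-1,-18): internal coord -1 + (-18)·τ' = +2.466483; +2.466483 ∉ [0.8, 1.4) → out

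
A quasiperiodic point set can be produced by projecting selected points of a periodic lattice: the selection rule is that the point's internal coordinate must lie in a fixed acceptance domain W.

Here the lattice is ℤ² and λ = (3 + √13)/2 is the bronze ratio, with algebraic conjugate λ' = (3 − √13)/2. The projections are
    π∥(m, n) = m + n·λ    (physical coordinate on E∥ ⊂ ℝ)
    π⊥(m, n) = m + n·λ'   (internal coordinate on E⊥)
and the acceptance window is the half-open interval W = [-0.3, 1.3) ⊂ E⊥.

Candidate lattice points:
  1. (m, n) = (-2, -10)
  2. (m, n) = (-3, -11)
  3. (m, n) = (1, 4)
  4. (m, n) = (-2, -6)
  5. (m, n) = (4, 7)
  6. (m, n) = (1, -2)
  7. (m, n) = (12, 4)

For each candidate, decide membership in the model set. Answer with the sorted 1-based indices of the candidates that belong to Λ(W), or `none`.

1, 2, 3, 4

Numerically λ ≈ 3.3028 and λ' = −1/λ ≈ -0.3028.
[1] lift (-2,-10): star map gives 1.0278; window check -0.3 ≤ 1.0278 < 1.3 is true → IN Λ
[2] lift (-3,-11): star map gives 0.3305; window check -0.3 ≤ 0.3305 < 1.3 is true → IN Λ
[3] lift (1,4): star map gives -0.2111; window check -0.3 ≤ -0.2111 < 1.3 is true → IN Λ
[4] lift (-2,-6): star map gives -0.1833; window check -0.3 ≤ -0.1833 < 1.3 is true → IN Λ
[5] lift (4,7): star map gives 1.8806; window check -0.3 ≤ 1.8806 < 1.3 is false → out
[6] lift (1,-2): star map gives 1.6056; window check -0.3 ≤ 1.6056 < 1.3 is false → out
[7] lift (12,4): star map gives 10.7889; window check -0.3 ≤ 10.7889 < 1.3 is false → out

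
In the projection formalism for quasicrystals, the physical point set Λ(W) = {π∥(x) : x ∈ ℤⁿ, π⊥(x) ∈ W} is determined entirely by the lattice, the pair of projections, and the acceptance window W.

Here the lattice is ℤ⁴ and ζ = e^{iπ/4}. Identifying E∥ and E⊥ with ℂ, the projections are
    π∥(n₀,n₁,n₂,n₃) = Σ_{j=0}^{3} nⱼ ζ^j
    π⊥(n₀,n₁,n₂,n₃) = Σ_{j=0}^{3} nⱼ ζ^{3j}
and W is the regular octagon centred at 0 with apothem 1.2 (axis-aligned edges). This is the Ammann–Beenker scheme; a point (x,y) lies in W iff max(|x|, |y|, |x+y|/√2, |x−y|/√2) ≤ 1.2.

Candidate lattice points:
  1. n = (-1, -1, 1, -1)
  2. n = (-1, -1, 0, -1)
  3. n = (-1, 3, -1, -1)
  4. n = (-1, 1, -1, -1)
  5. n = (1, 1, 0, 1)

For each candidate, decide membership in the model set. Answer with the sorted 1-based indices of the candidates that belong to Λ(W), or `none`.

none

π⊥(n) = n₀ + n₁ζ³ + n₂ζ⁶ + n₃ζ⁹ where ζ = e^{iπ/4}.
candidate 1: n = (-1, -1, 1, -1) → π⊥ ≈ (-1.0000, -2.4142); max(|x|,|y|,|x±y|/√2) = 2.4142 > 1.2 ⇒ ∉ W
candidate 2: n = (-1, -1, 0, -1) → π⊥ ≈ (-1.0000, -1.4142); max(|x|,|y|,|x±y|/√2) = 1.7071 > 1.2 ⇒ ∉ W
candidate 3: n = (-1, 3, -1, -1) → π⊥ ≈ (-3.8284, +2.4142); max(|x|,|y|,|x±y|/√2) = 4.4142 > 1.2 ⇒ ∉ W
candidate 4: n = (-1, 1, -1, -1) → π⊥ ≈ (-2.4142, +1.0000); max(|x|,|y|,|x±y|/√2) = 2.4142 > 1.2 ⇒ ∉ W
candidate 5: n = (1, 1, 0, 1) → π⊥ ≈ (+1.0000, +1.4142); max(|x|,|y|,|x±y|/√2) = 1.7071 > 1.2 ⇒ ∉ W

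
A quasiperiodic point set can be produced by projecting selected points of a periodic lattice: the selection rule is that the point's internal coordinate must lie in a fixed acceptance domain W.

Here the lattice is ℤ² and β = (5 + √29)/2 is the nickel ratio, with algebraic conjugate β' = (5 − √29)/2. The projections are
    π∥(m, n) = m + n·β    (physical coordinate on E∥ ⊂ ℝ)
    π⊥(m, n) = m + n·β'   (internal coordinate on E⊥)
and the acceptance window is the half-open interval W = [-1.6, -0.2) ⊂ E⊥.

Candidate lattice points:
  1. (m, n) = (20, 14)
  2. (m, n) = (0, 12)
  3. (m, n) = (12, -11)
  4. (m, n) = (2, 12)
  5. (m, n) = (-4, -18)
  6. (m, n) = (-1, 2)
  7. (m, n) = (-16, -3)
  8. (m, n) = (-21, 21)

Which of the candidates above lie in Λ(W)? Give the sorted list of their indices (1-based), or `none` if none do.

Compute β' = (5−√29)/2 = -0.192582, so π⊥(m,n) = m -0.192582·n.
candidate 1: (m,n)=(20,14) → π∥ = 20+14·β ≈ 92.696154, π⊥ = 20+14·β' ≈ 17.303846 ∉ [-1.6, -0.2) ⇒ out
candidate 2: (m,n)=(0,12) → π∥ = 0+12·β ≈ 62.310989, π⊥ = 0+12·β' ≈ -2.310989 ∉ [-1.6, -0.2) ⇒ out
candidate 3: (m,n)=(12,-11) → π∥ = 12-11·β ≈ -45.118406, π⊥ = 12-11·β' ≈ 14.118406 ∉ [-1.6, -0.2) ⇒ out
candidate 4: (m,n)=(2,12) → π∥ = 2+12·β ≈ 64.310989, π⊥ = 2+12·β' ≈ -0.310989 ∈ [-1.6, -0.2) ⇒ IN Λ
candidate 5: (m,n)=(-4,-18) → π∥ = -4-18·β ≈ -97.466483, π⊥ = -4-18·β' ≈ -0.533517 ∈ [-1.6, -0.2) ⇒ IN Λ
candidate 6: (m,n)=(-1,2) → π∥ = -1+2·β ≈ 9.385165, π⊥ = -1+2·β' ≈ -1.385165 ∈ [-1.6, -0.2) ⇒ IN Λ
candidate 7: (m,n)=(-16,-3) → π∥ = -16-3·β ≈ -31.577747, π⊥ = -16-3·β' ≈ -15.422253 ∉ [-1.6, -0.2) ⇒ out
candidate 8: (m,n)=(-21,21) → π∥ = -21+21·β ≈ 88.044230, π⊥ = -21+21·β' ≈ -25.044230 ∉ [-1.6, -0.2) ⇒ out

4, 5, 6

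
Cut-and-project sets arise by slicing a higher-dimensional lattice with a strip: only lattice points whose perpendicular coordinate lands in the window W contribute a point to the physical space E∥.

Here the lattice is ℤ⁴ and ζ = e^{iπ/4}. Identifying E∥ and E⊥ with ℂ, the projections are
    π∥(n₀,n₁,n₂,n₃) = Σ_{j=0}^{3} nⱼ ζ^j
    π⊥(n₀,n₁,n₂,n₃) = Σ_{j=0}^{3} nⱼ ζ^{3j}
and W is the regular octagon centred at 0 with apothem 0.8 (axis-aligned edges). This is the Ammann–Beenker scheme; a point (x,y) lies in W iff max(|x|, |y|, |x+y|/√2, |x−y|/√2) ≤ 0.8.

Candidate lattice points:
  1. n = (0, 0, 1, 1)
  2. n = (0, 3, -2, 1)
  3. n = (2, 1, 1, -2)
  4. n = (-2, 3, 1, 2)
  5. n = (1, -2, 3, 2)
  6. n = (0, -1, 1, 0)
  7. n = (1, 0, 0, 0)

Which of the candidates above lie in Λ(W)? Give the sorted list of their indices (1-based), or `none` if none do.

1

Internal map: ζ^{3j} for j=0..3 gives (1,0), (−√2/2,√2/2), (0,−1), (√2/2,√2/2).
#1 (0, 0, 1, 1): internal (0.70711, -0.29289); octagon support 0.70711 vs apothem 0.8 → ∈ W
#2 (0, 3, -2, 1): internal (-1.41421, 4.82843); octagon support 4.82843 vs apothem 0.8 → ∉ W
#3 (2, 1, 1, -2): internal (-0.12132, -1.70711); octagon support 1.70711 vs apothem 0.8 → ∉ W
#4 (-2, 3, 1, 2): internal (-2.70711, 2.53553); octagon support 3.70711 vs apothem 0.8 → ∉ W
#5 (1, -2, 3, 2): internal (3.82843, -3.00000); octagon support 4.82843 vs apothem 0.8 → ∉ W
#6 (0, -1, 1, 0): internal (0.70711, -1.70711); octagon support 1.70711 vs apothem 0.8 → ∉ W
#7 (1, 0, 0, 0): internal (1.00000, 0.00000); octagon support 1.00000 vs apothem 0.8 → ∉ W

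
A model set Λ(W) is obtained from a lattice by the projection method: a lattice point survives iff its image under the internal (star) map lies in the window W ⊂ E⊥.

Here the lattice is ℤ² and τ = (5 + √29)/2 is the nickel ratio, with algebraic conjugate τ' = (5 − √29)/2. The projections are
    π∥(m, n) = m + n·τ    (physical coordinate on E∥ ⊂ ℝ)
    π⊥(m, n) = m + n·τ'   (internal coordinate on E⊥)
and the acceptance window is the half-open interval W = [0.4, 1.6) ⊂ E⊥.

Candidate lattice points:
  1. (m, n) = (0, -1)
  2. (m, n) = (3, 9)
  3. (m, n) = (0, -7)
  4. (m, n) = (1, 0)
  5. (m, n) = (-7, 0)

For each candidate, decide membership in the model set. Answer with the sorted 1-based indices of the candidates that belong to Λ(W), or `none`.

2, 3, 4

τ' = (5−√29)/2 ≈ -0.1926.
candidate 1: (m,n)=(0,-1) → π∥ = 0-1·τ ≈ -5.1926, π⊥ = 0-1·τ' ≈ 0.1926 ∉ [0.4, 1.6) ⇒ out
candidate 2: (m,n)=(3,9) → π∥ = 3+9·τ ≈ 49.7332, π⊥ = 3+9·τ' ≈ 1.2668 ∈ [0.4, 1.6) ⇒ IN Λ
candidate 3: (m,n)=(0,-7) → π∥ = 0-7·τ ≈ -36.3481, π⊥ = 0-7·τ' ≈ 1.3481 ∈ [0.4, 1.6) ⇒ IN Λ
candidate 4: (m,n)=(1,0) → π∥ = 1+0·τ ≈ 1.0000, π⊥ = 1+0·τ' ≈ 1.0000 ∈ [0.4, 1.6) ⇒ IN Λ
candidate 5: (m,n)=(-7,0) → π∥ = -7+0·τ ≈ -7.0000, π⊥ = -7+0·τ' ≈ -7.0000 ∉ [0.4, 1.6) ⇒ out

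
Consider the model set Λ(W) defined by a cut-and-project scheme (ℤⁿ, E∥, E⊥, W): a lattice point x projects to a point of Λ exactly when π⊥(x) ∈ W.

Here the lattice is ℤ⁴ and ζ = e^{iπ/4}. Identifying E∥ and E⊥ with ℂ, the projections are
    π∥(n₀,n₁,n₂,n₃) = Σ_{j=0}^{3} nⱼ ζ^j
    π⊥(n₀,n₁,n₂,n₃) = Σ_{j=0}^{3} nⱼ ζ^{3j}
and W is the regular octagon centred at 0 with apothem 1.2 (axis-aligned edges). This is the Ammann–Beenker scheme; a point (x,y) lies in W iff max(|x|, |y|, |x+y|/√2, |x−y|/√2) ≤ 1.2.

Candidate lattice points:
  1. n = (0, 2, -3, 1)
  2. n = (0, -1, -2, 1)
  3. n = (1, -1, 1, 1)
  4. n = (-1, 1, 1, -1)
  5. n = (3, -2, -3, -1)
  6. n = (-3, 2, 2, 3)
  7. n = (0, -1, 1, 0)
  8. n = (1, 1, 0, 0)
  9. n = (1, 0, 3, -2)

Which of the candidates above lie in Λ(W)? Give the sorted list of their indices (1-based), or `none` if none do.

8

Internal map: ζ^{3j} for j=0..3 gives (1,0), (−√2/2,√2/2), (0,−1), (√2/2,√2/2).
candidate 1: n = (0, 2, -3, 1) → π⊥ ≈ (-0.70711, +5.12132); max(|x|,|y|,|x±y|/√2) = 5.12132 > 1.2 ⇒ ∉ W
candidate 2: n = (0, -1, -2, 1) → π⊥ ≈ (+1.41421, +2.00000); max(|x|,|y|,|x±y|/√2) = 2.41421 > 1.2 ⇒ ∉ W
candidate 3: n = (1, -1, 1, 1) → π⊥ ≈ (+2.41421, -1.00000); max(|x|,|y|,|x±y|/√2) = 2.41421 > 1.2 ⇒ ∉ W
candidate 4: n = (-1, 1, 1, -1) → π⊥ ≈ (-2.41421, -1.00000); max(|x|,|y|,|x±y|/√2) = 2.41421 > 1.2 ⇒ ∉ W
candidate 5: n = (3, -2, -3, -1) → π⊥ ≈ (+3.70711, +0.87868); max(|x|,|y|,|x±y|/√2) = 3.70711 > 1.2 ⇒ ∉ W
candidate 6: n = (-3, 2, 2, 3) → π⊥ ≈ (-2.29289, +1.53553); max(|x|,|y|,|x±y|/√2) = 2.70711 > 1.2 ⇒ ∉ W
candidate 7: n = (0, -1, 1, 0) → π⊥ ≈ (+0.70711, -1.70711); max(|x|,|y|,|x±y|/√2) = 1.70711 > 1.2 ⇒ ∉ W
candidate 8: n = (1, 1, 0, 0) → π⊥ ≈ (+0.29289, +0.70711); max(|x|,|y|,|x±y|/√2) = 0.70711 ≤ 1.2 ⇒ ∈ W
candidate 9: n = (1, 0, 3, -2) → π⊥ ≈ (-0.41421, -4.41421); max(|x|,|y|,|x±y|/√2) = 4.41421 > 1.2 ⇒ ∉ W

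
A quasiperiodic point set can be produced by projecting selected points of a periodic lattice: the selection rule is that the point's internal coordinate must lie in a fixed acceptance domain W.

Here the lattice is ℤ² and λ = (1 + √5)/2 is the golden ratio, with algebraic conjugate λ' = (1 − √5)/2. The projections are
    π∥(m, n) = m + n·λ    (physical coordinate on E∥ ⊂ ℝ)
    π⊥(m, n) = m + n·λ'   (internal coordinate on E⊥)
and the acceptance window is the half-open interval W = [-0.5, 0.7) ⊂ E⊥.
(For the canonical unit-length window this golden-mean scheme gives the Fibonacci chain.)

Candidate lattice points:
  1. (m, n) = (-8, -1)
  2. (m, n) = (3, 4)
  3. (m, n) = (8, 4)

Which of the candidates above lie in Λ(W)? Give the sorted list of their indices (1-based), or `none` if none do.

Numerically λ ≈ 1.61803 and λ' = −1/λ ≈ -0.61803.
candidate 1: (m,n)=(-8,-1) → π∥ = -8-1·λ ≈ -9.61803, π⊥ = -8-1·λ' ≈ -7.38197 ∉ [-0.5, 0.7) ⇒ out
candidate 2: (m,n)=(3,4) → π∥ = 3+4·λ ≈ 9.47214, π⊥ = 3+4·λ' ≈ 0.52786 ∈ [-0.5, 0.7) ⇒ IN Λ
candidate 3: (m,n)=(8,4) → π∥ = 8+4·λ ≈ 14.47214, π⊥ = 8+4·λ' ≈ 5.52786 ∉ [-0.5, 0.7) ⇒ out

2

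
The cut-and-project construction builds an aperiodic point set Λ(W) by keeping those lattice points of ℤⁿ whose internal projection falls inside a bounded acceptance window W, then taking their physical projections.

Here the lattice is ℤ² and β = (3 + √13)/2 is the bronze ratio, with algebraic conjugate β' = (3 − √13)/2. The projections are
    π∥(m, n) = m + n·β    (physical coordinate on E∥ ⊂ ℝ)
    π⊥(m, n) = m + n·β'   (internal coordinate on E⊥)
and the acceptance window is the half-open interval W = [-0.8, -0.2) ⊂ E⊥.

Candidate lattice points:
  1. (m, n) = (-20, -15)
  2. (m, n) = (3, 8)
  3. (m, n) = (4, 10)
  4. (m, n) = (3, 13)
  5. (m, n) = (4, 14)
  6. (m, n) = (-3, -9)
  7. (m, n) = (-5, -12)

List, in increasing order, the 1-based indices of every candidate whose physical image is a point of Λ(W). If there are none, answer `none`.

5, 6

β' = (3−√13)/2 ≈ -0.30278.
[1] lift (-20,-15): star map gives -15.45837; window check -0.8 ≤ -15.45837 < -0.2 is false → out
[2] lift (3,8): star map gives 0.57779; window check -0.8 ≤ 0.57779 < -0.2 is false → out
[3] lift (4,10): star map gives 0.97224; window check -0.8 ≤ 0.97224 < -0.2 is false → out
[4] lift (3,13): star map gives -0.93608; window check -0.8 ≤ -0.93608 < -0.2 is false → out
[5] lift (4,14): star map gives -0.23886; window check -0.8 ≤ -0.23886 < -0.2 is true → IN Λ
[6] lift (-3,-9): star map gives -0.27502; window check -0.8 ≤ -0.27502 < -0.2 is true → IN Λ
[7] lift (-5,-12): star map gives -1.36669; window check -0.8 ≤ -1.36669 < -0.2 is false → out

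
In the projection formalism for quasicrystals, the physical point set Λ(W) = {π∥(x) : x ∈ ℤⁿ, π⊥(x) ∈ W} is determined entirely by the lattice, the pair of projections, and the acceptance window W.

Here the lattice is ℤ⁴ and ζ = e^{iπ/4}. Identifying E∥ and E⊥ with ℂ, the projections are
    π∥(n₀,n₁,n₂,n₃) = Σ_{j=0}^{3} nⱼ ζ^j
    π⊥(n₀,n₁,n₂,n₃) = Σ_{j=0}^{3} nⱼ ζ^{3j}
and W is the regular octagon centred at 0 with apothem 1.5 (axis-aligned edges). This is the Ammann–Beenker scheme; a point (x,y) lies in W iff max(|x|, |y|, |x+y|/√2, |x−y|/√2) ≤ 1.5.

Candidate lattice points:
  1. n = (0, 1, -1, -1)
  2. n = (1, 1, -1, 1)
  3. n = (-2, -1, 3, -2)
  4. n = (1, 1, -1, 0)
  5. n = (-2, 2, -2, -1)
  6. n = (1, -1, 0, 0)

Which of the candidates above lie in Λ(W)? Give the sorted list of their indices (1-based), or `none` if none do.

none

Internal map: ζ^{3j} for j=0..3 gives (1,0), (−√2/2,√2/2), (0,−1), (√2/2,√2/2).
candidate 1: n = (0, 1, -1, -1) → π⊥ ≈ (-1.414214, +1.000000); max(|x|,|y|,|x±y|/√2) = 1.707107 > 1.5 ⇒ ∉ W
candidate 2: n = (1, 1, -1, 1) → π⊥ ≈ (+1.000000, +2.414214); max(|x|,|y|,|x±y|/√2) = 2.414214 > 1.5 ⇒ ∉ W
candidate 3: n = (-2, -1, 3, -2) → π⊥ ≈ (-2.707107, -5.121320); max(|x|,|y|,|x±y|/√2) = 5.535534 > 1.5 ⇒ ∉ W
candidate 4: n = (1, 1, -1, 0) → π⊥ ≈ (+0.292893, +1.707107); max(|x|,|y|,|x±y|/√2) = 1.707107 > 1.5 ⇒ ∉ W
candidate 5: n = (-2, 2, -2, -1) → π⊥ ≈ (-4.121320, +2.707107); max(|x|,|y|,|x±y|/√2) = 4.828427 > 1.5 ⇒ ∉ W
candidate 6: n = (1, -1, 0, 0) → π⊥ ≈ (+1.707107, -0.707107); max(|x|,|y|,|x±y|/√2) = 1.707107 > 1.5 ⇒ ∉ W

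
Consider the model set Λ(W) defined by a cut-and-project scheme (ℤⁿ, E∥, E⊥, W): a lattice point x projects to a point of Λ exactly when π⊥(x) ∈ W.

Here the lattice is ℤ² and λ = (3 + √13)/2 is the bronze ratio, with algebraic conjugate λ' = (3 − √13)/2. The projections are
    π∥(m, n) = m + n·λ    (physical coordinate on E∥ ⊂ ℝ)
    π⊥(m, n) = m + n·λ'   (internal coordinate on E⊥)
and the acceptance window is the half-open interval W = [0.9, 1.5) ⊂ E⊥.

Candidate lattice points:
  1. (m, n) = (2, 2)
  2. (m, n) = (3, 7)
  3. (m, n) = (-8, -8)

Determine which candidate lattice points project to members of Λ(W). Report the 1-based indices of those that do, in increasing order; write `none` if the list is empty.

1

Numerically λ ≈ 3.3028 and λ' = −1/λ ≈ -0.3028.
candidate 1: (m,n)=(2,2) → π∥ = 2+2·λ ≈ 8.6056, π⊥ = 2+2·λ' ≈ 1.3944 ∈ [0.9, 1.5) ⇒ IN Λ
candidate 2: (m,n)=(3,7) → π∥ = 3+7·λ ≈ 26.1194, π⊥ = 3+7·λ' ≈ 0.8806 ∉ [0.9, 1.5) ⇒ out
candidate 3: (m,n)=(-8,-8) → π∥ = -8-8·λ ≈ -34.4222, π⊥ = -8-8·λ' ≈ -5.5778 ∉ [0.9, 1.5) ⇒ out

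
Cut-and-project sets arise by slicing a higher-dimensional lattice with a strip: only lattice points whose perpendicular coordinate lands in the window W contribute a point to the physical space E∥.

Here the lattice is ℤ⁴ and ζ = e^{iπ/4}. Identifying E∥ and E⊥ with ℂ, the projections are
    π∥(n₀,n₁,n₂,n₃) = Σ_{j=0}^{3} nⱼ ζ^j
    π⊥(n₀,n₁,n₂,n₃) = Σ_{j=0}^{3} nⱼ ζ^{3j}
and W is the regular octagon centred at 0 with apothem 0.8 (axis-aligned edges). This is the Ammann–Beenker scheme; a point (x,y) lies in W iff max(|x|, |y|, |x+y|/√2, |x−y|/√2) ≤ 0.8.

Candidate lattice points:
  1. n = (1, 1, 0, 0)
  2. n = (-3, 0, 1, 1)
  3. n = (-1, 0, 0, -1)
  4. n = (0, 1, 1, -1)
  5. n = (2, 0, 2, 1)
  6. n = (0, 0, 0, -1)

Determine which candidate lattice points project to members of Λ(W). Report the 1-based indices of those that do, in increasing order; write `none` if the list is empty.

1

π⊥(n) = n₀ + n₁ζ³ + n₂ζ⁶ + n₃ζ⁹ where ζ = e^{iπ/4}.
candidate 1: n = (1, 1, 0, 0) → π⊥ ≈ (+0.292893, +0.707107); max(|x|,|y|,|x±y|/√2) = 0.707107 ≤ 0.8 ⇒ ∈ W
candidate 2: n = (-3, 0, 1, 1) → π⊥ ≈ (-2.292893, -0.292893); max(|x|,|y|,|x±y|/√2) = 2.292893 > 0.8 ⇒ ∉ W
candidate 3: n = (-1, 0, 0, -1) → π⊥ ≈ (-1.707107, -0.707107); max(|x|,|y|,|x±y|/√2) = 1.707107 > 0.8 ⇒ ∉ W
candidate 4: n = (0, 1, 1, -1) → π⊥ ≈ (-1.414214, -1.000000); max(|x|,|y|,|x±y|/√2) = 1.707107 > 0.8 ⇒ ∉ W
candidate 5: n = (2, 0, 2, 1) → π⊥ ≈ (+2.707107, -1.292893); max(|x|,|y|,|x±y|/√2) = 2.828427 > 0.8 ⇒ ∉ W
candidate 6: n = (0, 0, 0, -1) → π⊥ ≈ (-0.707107, -0.707107); max(|x|,|y|,|x±y|/√2) = 1.000000 > 0.8 ⇒ ∉ W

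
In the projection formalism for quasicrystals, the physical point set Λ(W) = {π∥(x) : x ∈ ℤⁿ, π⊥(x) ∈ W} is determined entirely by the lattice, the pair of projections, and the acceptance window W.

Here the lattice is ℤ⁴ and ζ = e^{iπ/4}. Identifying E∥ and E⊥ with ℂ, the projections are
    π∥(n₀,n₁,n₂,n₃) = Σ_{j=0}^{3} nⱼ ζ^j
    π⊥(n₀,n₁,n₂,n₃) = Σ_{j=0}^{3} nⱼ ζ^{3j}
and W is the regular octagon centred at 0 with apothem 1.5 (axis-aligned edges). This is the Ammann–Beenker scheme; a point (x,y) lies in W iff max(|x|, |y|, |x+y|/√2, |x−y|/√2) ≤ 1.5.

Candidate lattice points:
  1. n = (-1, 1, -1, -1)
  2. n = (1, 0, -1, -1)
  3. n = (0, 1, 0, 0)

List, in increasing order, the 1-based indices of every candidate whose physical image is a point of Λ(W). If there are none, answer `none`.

π⊥(n) = n₀ + n₁ζ³ + n₂ζ⁶ + n₃ζ⁹ where ζ = e^{iπ/4}.
candidate 1: n = (-1, 1, -1, -1) → π⊥ ≈ (-2.41421, +1.00000); max(|x|,|y|,|x±y|/√2) = 2.41421 > 1.5 ⇒ ∉ W
candidate 2: n = (1, 0, -1, -1) → π⊥ ≈ (+0.29289, +0.29289); max(|x|,|y|,|x±y|/√2) = 0.41421 ≤ 1.5 ⇒ ∈ W
candidate 3: n = (0, 1, 0, 0) → π⊥ ≈ (-0.70711, +0.70711); max(|x|,|y|,|x±y|/√2) = 1.00000 ≤ 1.5 ⇒ ∈ W

2, 3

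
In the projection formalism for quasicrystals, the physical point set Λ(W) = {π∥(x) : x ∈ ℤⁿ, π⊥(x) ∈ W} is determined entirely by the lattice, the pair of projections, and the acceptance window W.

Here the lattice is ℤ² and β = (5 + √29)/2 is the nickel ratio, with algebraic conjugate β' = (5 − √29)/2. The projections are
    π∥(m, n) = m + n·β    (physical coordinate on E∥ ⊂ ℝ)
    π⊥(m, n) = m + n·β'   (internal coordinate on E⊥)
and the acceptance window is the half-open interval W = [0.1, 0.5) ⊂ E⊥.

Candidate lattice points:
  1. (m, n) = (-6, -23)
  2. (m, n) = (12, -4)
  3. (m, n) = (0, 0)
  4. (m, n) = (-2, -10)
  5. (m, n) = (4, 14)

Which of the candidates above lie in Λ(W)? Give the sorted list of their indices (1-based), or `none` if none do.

Compute β' = (5−√29)/2 = -0.19258, so π⊥(m,n) = m -0.19258·n.
[1] lift (-6,-23): star map gives -1.57060; window check 0.1 ≤ -1.57060 < 0.5 is false → out
[2] lift (12,-4): star map gives 12.77033; window check 0.1 ≤ 12.77033 < 0.5 is false → out
[3] lift (0,0): star map gives 0.00000; window check 0.1 ≤ 0.00000 < 0.5 is false → out
[4] lift (-2,-10): star map gives -0.07418; window check 0.1 ≤ -0.07418 < 0.5 is false → out
[5] lift (4,14): star map gives 1.30385; window check 0.1 ≤ 1.30385 < 0.5 is false → out

none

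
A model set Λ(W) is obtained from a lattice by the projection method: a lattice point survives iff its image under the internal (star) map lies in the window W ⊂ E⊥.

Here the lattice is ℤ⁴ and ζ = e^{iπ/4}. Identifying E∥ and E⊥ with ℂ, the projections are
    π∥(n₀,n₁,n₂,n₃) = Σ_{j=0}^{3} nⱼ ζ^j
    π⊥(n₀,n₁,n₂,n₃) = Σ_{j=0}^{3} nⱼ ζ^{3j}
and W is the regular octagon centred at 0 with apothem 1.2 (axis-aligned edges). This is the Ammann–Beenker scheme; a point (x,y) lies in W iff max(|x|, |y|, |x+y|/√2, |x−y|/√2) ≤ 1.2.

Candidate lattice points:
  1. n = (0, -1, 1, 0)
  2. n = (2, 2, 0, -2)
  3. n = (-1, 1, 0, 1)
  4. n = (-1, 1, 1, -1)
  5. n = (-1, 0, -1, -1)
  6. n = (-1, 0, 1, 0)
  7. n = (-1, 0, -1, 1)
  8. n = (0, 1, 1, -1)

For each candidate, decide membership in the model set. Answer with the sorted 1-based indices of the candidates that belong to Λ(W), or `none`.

2

Internal map: ζ^{3j} for j=0..3 gives (1,0), (−√2/2,√2/2), (0,−1), (√2/2,√2/2).
candidate 1: n = (0, -1, 1, 0) → π⊥ ≈ (+0.707107, -1.707107); max(|x|,|y|,|x±y|/√2) = 1.707107 > 1.2 ⇒ ∉ W
candidate 2: n = (2, 2, 0, -2) → π⊥ ≈ (-0.828427, +0.000000); max(|x|,|y|,|x±y|/√2) = 0.828427 ≤ 1.2 ⇒ ∈ W
candidate 3: n = (-1, 1, 0, 1) → π⊥ ≈ (-1.000000, +1.414214); max(|x|,|y|,|x±y|/√2) = 1.707107 > 1.2 ⇒ ∉ W
candidate 4: n = (-1, 1, 1, -1) → π⊥ ≈ (-2.414214, -1.000000); max(|x|,|y|,|x±y|/√2) = 2.414214 > 1.2 ⇒ ∉ W
candidate 5: n = (-1, 0, -1, -1) → π⊥ ≈ (-1.707107, +0.292893); max(|x|,|y|,|x±y|/√2) = 1.707107 > 1.2 ⇒ ∉ W
candidate 6: n = (-1, 0, 1, 0) → π⊥ ≈ (-1.000000, -1.000000); max(|x|,|y|,|x±y|/√2) = 1.414214 > 1.2 ⇒ ∉ W
candidate 7: n = (-1, 0, -1, 1) → π⊥ ≈ (-0.292893, +1.707107); max(|x|,|y|,|x±y|/√2) = 1.707107 > 1.2 ⇒ ∉ W
candidate 8: n = (0, 1, 1, -1) → π⊥ ≈ (-1.414214, -1.000000); max(|x|,|y|,|x±y|/√2) = 1.707107 > 1.2 ⇒ ∉ W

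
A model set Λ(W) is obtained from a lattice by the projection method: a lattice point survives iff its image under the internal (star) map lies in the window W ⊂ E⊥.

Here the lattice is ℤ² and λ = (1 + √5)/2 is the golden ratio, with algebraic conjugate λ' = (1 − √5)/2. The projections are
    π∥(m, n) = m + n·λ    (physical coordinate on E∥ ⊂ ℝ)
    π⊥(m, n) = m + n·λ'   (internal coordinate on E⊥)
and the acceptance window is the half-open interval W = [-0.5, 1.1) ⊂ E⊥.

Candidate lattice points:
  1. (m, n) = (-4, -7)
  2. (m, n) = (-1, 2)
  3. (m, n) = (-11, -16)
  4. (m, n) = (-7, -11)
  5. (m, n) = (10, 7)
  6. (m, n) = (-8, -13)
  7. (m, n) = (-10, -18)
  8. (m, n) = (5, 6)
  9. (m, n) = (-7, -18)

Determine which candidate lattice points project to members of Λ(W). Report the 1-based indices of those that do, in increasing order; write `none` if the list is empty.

Numerically λ ≈ 1.6180 and λ' = −1/λ ≈ -0.6180.
#1 (-4,-7): internal coord -4 + (-7)·λ' = +0.3262; +0.3262 ∈ [-0.5, 1.1) → IN Λ
#2 (-1,2): internal coord -1 + (2)·λ' = -2.2361; -2.2361 ∉ [-0.5, 1.1) → out
#3 (-11,-16): internal coord -11 + (-16)·λ' = -1.1115; -1.1115 ∉ [-0.5, 1.1) → out
#4 (-7,-11): internal coord -7 + (-11)·λ' = -0.2016; -0.2016 ∈ [-0.5, 1.1) → IN Λ
#5 (10,7): internal coord 10 + (7)·λ' = +5.6738; +5.6738 ∉ [-0.5, 1.1) → out
#6 (-8,-13): internal coord -8 + (-13)·λ' = +0.0344; +0.0344 ∈ [-0.5, 1.1) → IN Λ
#7 (-10,-18): internal coord -10 + (-18)·λ' = +1.1246; +1.1246 ∉ [-0.5, 1.1) → out
#8 (5,6): internal coord 5 + (6)·λ' = +1.2918; +1.2918 ∉ [-0.5, 1.1) → out
#9 (-7,-18): internal coord -7 + (-18)·λ' = +4.1246; +4.1246 ∉ [-0.5, 1.1) → out

1, 4, 6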